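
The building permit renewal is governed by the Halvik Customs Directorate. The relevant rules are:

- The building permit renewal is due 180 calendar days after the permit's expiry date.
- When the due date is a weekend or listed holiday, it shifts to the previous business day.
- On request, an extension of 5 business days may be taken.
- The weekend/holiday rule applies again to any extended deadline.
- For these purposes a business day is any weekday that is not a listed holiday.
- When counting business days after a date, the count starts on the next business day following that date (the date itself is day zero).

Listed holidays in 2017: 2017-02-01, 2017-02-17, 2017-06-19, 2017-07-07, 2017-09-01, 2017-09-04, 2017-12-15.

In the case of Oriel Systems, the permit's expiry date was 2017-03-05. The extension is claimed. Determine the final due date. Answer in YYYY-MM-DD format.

2017-09-11

180 calendar days after 2017-03-05 is 2017-09-01.
Because 2017-09-01 is a listed holiday, the deadline becomes 2017-08-31 (Thursday).
Applying the 5-business-day extension: 5 business days after 2017-08-31 is 2017-09-11.
Since 2017-09-11 is a Monday and not a holiday, the date is unchanged.
Final deadline: 2017-09-11.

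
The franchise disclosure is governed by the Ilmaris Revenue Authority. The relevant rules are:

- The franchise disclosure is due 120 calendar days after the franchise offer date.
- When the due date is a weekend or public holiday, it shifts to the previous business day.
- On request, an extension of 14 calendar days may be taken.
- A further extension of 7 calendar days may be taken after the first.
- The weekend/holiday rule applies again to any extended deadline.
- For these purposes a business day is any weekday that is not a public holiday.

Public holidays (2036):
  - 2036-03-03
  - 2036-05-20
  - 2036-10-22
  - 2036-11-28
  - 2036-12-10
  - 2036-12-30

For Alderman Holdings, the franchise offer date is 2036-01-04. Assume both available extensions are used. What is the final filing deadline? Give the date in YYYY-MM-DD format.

Adding 120 calendar days to 2036-01-04 gives 2036-05-03.
2036-05-03 is a Saturday; the preceding business day is 2036-05-02 (Friday).
With the 14-day extension, 2036-05-02 becomes 2036-05-16.
2036-05-16 is a Friday and not a listed holiday, so it stands.
The 7-calendar-day extension moves the deadline from 2036-05-16 to 2036-05-23.
2036-05-23 falls on a Friday, which is a business day, so no adjustment is needed.
Final deadline: 2036-05-23.

2036-05-23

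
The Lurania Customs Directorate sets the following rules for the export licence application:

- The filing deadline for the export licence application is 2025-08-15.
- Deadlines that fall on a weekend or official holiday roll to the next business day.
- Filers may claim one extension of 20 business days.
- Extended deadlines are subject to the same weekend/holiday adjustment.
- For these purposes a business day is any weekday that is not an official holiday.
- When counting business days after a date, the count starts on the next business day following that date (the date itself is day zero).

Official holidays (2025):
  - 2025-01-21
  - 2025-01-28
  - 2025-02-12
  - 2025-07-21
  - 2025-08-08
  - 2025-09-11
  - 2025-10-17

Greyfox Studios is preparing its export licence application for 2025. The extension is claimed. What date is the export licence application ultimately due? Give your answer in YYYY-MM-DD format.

2025-09-15

Start from the fixed due date, 2025-08-15.
2025-08-15 (Friday) is already a business day.
Counting 20 further business days from 2025-08-15 reaches 2025-09-15.
2025-09-15 is a Monday and not a listed holiday, so it stands.
Deadline: 2025-09-15.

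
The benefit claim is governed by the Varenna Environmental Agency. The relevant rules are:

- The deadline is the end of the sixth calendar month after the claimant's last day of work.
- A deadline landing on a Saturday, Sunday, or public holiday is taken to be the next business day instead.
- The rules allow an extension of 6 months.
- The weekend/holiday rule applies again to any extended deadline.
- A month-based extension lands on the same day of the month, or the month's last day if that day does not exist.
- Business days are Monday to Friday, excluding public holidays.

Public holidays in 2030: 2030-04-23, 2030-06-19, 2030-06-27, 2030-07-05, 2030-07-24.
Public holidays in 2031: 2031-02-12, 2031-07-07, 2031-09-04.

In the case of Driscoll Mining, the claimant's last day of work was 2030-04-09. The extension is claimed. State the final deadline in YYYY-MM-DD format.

2031-04-30

6 months after 2030-04-09 is October 2030; that month ends on 2030-10-31.
2030-10-31 (Thursday) is already a business day.
Applying the 6 months extension: 6 months after 2030-10-31 is 2031-04-30 (day 31 does not exist in April, so the month's last day is used).
2031-04-30 (Wednesday) is already a business day.
Deadline: 2031-04-30.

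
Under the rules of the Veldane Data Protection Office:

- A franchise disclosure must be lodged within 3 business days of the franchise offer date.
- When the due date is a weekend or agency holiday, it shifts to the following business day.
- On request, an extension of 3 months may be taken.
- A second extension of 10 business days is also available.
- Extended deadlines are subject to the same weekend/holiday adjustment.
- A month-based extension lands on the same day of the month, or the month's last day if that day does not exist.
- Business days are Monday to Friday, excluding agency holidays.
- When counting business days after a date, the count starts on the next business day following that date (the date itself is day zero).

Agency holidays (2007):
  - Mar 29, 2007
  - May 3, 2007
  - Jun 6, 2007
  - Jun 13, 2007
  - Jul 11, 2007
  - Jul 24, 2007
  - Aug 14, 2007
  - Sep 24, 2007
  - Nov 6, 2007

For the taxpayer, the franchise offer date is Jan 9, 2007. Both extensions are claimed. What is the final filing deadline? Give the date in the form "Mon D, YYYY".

Counting 3 business days after Jan 9, 2007 (skipping weekends and listed holidays) reaches Jan 12, 2007.
Since Jan 12, 2007 is a Friday and not a holiday, the date is unchanged.
Add 3 months to Jan 12, 2007: Apr 12, 2007.
Apr 12, 2007 falls on a Thursday, which is a business day, so no adjustment is needed.
The 10-business-day extension runs from Apr 12, 2007 to Apr 26, 2007.
Apr 26, 2007 (Thursday) is already a business day.
Deadline: Apr 26, 2007.

Apr 26, 2007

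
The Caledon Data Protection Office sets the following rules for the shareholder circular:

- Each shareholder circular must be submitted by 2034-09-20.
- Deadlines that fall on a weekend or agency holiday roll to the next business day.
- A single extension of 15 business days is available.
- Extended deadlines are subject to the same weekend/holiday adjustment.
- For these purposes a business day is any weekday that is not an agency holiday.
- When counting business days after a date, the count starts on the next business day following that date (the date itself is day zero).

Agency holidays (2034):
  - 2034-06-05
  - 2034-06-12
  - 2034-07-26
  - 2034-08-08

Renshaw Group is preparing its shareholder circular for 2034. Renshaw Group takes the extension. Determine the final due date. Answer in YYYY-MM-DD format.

2034-10-11

Start from the fixed due date, 2034-09-20.
Since 2034-09-20 is a Wednesday and not a holiday, the date is unchanged.
Counting 15 further business days from 2034-09-20 reaches 2034-10-11.
2034-10-11 (Wednesday) is already a business day.
Final deadline: 2034-10-11.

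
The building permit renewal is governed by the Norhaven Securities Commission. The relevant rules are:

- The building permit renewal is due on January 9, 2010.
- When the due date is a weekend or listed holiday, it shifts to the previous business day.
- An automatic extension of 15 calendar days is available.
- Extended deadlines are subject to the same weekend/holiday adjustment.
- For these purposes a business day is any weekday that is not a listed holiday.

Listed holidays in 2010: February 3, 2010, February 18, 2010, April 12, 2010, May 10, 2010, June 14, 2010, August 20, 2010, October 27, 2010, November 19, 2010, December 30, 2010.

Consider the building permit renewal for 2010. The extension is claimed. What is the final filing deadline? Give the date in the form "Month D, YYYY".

Start from the fixed due date, January 9, 2010.
January 9, 2010 is a Saturday; the preceding business day is January 8, 2010 (Friday).
Applying the 15-calendar-day extension: January 8, 2010 + 15 days = January 23, 2010.
Because January 23, 2010 is a Saturday, the deadline becomes January 22, 2010 (Friday).
So the filing is due January 22, 2010.

January 22, 2010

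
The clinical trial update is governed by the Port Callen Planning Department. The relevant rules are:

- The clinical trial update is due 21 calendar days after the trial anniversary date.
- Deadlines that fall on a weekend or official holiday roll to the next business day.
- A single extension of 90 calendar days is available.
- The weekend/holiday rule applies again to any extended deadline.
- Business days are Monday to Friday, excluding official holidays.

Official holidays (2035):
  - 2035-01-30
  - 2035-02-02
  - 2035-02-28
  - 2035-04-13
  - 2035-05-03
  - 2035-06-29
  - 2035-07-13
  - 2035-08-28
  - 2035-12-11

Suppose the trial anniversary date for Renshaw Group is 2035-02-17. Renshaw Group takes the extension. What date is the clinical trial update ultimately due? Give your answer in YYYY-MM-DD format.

2035-06-11

21 calendar days after 2035-02-17 is 2035-03-10.
2035-03-10 falls on a Saturday. Rolling to the next business day gives 2035-03-12, a Monday.
With the 90-day extension, 2035-03-12 becomes 2035-06-10.
2035-06-10 is a Sunday; the next business day is 2035-06-11 (Monday).
The final due date is 2035-06-11.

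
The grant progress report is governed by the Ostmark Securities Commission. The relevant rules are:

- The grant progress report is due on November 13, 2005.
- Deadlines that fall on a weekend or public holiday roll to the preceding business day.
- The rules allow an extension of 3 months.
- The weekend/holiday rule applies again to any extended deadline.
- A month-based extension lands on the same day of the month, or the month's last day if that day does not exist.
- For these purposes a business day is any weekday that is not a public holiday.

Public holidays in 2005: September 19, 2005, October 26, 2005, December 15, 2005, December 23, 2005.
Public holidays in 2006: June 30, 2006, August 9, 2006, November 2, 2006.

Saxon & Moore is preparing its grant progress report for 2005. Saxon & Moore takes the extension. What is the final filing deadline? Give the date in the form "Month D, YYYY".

February 10, 2006

Start from the fixed due date, November 13, 2005.
November 13, 2005 falls on a Sunday. Rolling to the preceding business day gives November 11, 2005, a Friday.
Applying the 3 months extension: 3 months after November 11, 2005 is February 11, 2006.
February 11, 2006 is a Saturday, so it moves to the preceding business day, February 10, 2006 (Friday).
So the filing is due February 10, 2006.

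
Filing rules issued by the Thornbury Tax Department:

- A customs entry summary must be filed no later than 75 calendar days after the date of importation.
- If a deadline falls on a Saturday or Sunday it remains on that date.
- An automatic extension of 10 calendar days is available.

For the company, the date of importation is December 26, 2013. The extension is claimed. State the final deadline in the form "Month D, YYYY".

March 21, 2014

75 calendar days after December 26, 2013 is March 11, 2014.
March 11, 2014 falls on a Tuesday. The rules make no weekend/holiday allowance, so it remains March 11, 2014.
With the 10-day extension, March 11, 2014 becomes March 21, 2014.
No adjustment is made for weekends or holidays, so March 21, 2014 stands.
So the filing is due March 21, 2014.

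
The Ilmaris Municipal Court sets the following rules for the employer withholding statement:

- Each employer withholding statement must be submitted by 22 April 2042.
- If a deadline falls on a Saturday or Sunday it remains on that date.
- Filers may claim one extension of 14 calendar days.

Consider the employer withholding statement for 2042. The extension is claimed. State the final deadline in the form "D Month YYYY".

Start from the fixed due date, 22 April 2042.
22 April 2042 is a Tuesday; no weekend or holiday adjustment applies.
Add the 14 calendar-day extension to 22 April 2042: 6 May 2042.
6 May 2042 falls on a Tuesday. The rules make no weekend/holiday allowance, so it remains 6 May 2042.
The final due date is 6 May 2042.

6 May 2042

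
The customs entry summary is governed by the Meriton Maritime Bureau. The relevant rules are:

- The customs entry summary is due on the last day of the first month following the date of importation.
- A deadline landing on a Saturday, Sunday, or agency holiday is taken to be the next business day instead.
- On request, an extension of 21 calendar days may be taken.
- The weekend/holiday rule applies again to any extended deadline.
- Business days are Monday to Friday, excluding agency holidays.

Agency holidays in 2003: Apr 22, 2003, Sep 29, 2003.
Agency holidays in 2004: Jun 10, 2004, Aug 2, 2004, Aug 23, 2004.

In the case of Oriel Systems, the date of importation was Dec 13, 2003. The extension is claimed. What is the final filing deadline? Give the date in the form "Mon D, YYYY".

Feb 23, 2004

The first month after Dec 13, 2003 is January 2004, whose last day is Jan 31, 2004.
Jan 31, 2004 is a Saturday, so it moves to the next business day, Feb 2, 2004 (Monday).
Applying the 21-calendar-day extension: Feb 2, 2004 + 21 days = Feb 23, 2004.
Feb 23, 2004 (Monday) is already a business day.
So the filing is due Feb 23, 2004.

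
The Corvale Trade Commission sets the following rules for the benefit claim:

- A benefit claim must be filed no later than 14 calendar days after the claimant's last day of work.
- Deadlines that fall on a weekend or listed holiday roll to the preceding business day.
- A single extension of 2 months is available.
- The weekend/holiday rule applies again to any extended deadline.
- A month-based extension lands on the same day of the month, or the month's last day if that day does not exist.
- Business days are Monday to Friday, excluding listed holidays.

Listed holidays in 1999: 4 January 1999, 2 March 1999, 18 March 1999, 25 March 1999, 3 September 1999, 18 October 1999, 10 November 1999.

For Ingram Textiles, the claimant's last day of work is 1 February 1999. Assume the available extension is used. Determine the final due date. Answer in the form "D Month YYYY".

Trigger date 1 February 1999 + 14 calendar days = 15 February 1999.
Since 15 February 1999 is a Monday and not a holiday, the date is unchanged.
Add 2 months to 15 February 1999: 15 April 1999.
15 April 1999 (Thursday) is already a business day.
Final deadline: 15 April 1999.

15 April 1999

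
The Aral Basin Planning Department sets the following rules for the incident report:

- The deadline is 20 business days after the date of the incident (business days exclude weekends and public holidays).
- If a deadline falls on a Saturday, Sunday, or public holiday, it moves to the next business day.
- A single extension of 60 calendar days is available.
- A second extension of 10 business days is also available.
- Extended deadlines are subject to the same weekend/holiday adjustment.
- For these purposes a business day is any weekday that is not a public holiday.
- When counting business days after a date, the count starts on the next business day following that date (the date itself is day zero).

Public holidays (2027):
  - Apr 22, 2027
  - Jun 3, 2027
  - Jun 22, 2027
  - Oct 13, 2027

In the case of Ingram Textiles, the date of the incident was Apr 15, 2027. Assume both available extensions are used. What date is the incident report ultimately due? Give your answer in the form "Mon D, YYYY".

Jul 27, 2027

Starting the day after Apr 15, 2027 and counting 20 business days lands on May 14, 2027.
May 14, 2027 (Friday) is already a business day.
Add the 60 calendar-day extension to May 14, 2027: Jul 13, 2027.
Since Jul 13, 2027 is a Tuesday and not a holiday, the date is unchanged.
The 10-business-day extension runs from Jul 13, 2027 to Jul 27, 2027.
Jul 27, 2027 is a Tuesday and not a listed holiday, so it stands.
Deadline: Jul 27, 2027.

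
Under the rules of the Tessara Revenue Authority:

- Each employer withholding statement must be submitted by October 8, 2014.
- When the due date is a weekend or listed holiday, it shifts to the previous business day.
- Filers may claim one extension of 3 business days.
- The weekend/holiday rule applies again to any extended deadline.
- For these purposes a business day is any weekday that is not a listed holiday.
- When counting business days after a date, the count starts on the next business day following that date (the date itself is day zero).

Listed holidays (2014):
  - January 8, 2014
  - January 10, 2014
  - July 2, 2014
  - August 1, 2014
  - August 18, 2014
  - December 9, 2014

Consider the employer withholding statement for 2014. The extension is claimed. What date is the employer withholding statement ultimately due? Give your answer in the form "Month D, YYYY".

October 13, 2014

The stated deadline is October 8, 2014.
October 8, 2014 is a Wednesday and not a listed holiday, so it stands.
Applying the 3-business-day extension: 3 business days after October 8, 2014 is October 13, 2014.
Since October 13, 2014 is a Monday and not a holiday, the date is unchanged.
Final deadline: October 13, 2014.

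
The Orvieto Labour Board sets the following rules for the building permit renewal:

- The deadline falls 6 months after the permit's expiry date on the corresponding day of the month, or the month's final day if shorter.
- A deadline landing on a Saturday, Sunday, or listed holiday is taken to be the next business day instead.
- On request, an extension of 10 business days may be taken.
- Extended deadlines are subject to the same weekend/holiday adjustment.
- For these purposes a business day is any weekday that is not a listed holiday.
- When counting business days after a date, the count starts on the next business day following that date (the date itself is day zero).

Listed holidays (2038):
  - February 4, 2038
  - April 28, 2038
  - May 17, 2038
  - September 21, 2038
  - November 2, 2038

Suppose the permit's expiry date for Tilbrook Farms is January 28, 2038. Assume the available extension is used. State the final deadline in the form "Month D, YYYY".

6 months after January 28, 2038, on the same day of the month, is July 28, 2038.
Since July 28, 2038 is a Wednesday and not a holiday, the date is unchanged.
Applying the 10-business-day extension: 10 business days after July 28, 2038 is August 11, 2038.
August 11, 2038 is a Wednesday and not a listed holiday, so it stands.
Final deadline: August 11, 2038.

August 11, 2038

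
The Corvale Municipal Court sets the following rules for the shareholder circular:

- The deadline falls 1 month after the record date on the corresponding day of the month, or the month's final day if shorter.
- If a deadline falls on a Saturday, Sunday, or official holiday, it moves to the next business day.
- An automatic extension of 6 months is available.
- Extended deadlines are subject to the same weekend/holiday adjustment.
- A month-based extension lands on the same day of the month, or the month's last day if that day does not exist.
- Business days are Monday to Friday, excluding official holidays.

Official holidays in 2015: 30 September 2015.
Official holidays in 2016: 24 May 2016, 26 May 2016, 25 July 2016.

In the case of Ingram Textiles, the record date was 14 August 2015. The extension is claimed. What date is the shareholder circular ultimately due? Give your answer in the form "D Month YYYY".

1 month from 14 August 2015 is 14 September 2015.
14 September 2015 falls on a Monday, which is a business day, so no adjustment is needed.
The 6 months extension carries 14 September 2015 to 14 March 2016.
14 March 2016 falls on a Monday, which is a business day, so no adjustment is needed.
So the filing is due 14 March 2016.

14 March 2016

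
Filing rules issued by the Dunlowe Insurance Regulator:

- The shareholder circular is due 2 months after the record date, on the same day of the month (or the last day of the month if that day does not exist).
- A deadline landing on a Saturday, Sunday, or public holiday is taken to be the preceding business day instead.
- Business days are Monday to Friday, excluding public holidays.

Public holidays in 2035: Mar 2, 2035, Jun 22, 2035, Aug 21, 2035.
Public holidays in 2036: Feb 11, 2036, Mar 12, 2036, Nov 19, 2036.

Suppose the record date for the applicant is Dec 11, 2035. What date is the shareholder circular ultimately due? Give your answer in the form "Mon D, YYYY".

2 months from Dec 11, 2035 is Feb 11, 2036.
Feb 11, 2036 is a listed holiday, so it moves to the preceding business day, Feb 8, 2036 (Friday).
The final due date is Feb 8, 2036.

Feb 8, 2036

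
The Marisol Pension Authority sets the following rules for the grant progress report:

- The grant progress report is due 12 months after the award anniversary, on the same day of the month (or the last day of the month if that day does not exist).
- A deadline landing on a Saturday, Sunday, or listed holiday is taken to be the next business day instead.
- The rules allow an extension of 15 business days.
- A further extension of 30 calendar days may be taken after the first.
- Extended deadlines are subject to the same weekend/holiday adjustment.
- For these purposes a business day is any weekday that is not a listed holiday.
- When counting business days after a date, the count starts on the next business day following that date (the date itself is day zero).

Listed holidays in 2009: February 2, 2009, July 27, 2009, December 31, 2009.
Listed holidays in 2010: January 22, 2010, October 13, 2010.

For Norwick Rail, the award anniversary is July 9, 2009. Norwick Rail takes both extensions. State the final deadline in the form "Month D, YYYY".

August 30, 2010

12 months after July 9, 2009, on the same day of the month, is July 9, 2010.
Since July 9, 2010 is a Friday and not a holiday, the date is unchanged.
Applying the 15-business-day extension: 15 business days after July 9, 2010 is July 30, 2010.
Since July 30, 2010 is a Friday and not a holiday, the date is unchanged.
Add the 30 calendar-day extension to July 30, 2010: August 29, 2010.
August 29, 2010 is a Sunday; the next business day is August 30, 2010 (Monday).
Deadline: August 30, 2010.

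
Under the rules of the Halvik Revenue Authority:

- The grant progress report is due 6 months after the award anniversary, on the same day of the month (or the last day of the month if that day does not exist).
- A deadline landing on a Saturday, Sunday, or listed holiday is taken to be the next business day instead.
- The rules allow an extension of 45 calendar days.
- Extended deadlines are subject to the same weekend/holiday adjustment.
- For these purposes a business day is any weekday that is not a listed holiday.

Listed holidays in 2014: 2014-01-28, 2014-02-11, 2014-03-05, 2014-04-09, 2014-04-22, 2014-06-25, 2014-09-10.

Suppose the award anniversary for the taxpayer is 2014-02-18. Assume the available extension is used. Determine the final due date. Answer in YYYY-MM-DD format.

2014-10-02

6 months from 2014-02-18 is 2014-08-18.
2014-08-18 is a Monday and not a listed holiday, so it stands.
With the 45-day extension, 2014-08-18 becomes 2014-10-02.
2014-10-02 (Thursday) is already a business day.
Deadline: 2014-10-02.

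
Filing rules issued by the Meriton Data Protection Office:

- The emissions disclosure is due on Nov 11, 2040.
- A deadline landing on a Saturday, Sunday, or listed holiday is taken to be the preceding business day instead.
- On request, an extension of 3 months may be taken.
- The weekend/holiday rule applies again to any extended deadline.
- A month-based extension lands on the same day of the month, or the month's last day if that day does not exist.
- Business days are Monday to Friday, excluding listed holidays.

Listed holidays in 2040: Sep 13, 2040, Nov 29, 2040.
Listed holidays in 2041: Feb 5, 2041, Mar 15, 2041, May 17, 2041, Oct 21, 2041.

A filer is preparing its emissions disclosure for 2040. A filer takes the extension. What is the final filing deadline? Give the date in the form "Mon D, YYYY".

The statutory due date is Nov 11, 2040.
Because Nov 11, 2040 is a Sunday, the deadline becomes Nov 9, 2040 (Friday).
Applying the 3 months extension: 3 months after Nov 9, 2040 is Feb 9, 2041.
Because Feb 9, 2041 is a Saturday, the deadline becomes Feb 8, 2041 (Friday).
Final deadline: Feb 8, 2041.

Feb 8, 2041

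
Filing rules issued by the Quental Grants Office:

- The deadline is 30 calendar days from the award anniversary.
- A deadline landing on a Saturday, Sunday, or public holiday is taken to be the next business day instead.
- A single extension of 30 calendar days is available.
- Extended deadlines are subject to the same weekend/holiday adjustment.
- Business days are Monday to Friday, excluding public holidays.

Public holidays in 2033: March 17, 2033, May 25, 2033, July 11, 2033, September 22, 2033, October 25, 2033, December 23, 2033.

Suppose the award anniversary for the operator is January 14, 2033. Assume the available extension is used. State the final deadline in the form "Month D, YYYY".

From January 14, 2033, 30 calendar days later is February 13, 2033.
February 13, 2033 is a Sunday; the next business day is February 14, 2033 (Monday).
With the 30-day extension, February 14, 2033 becomes March 16, 2033.
March 16, 2033 falls on a Wednesday, which is a business day, so no adjustment is needed.
Final deadline: March 16, 2033.

March 16, 2033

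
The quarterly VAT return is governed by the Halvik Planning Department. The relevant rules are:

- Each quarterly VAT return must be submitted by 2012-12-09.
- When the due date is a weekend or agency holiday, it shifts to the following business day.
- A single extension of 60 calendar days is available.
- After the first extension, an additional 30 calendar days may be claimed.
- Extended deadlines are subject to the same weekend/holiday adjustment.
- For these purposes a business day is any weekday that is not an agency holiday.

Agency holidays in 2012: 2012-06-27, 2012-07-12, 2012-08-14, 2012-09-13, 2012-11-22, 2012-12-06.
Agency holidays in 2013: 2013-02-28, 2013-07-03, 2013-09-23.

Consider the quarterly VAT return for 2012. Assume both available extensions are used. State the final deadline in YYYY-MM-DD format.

Start from the fixed due date, 2012-12-09.
2012-12-09 falls on a Sunday. Rolling to the next business day gives 2012-12-10, a Monday.
Add the 60 calendar-day extension to 2012-12-10: 2013-02-08.
2013-02-08 (Friday) is already a business day.
Add the 30 calendar-day extension to 2013-02-08: 2013-03-10.
2013-03-10 is a Sunday; the next business day is 2013-03-11 (Monday).
The final due date is 2013-03-11.

2013-03-11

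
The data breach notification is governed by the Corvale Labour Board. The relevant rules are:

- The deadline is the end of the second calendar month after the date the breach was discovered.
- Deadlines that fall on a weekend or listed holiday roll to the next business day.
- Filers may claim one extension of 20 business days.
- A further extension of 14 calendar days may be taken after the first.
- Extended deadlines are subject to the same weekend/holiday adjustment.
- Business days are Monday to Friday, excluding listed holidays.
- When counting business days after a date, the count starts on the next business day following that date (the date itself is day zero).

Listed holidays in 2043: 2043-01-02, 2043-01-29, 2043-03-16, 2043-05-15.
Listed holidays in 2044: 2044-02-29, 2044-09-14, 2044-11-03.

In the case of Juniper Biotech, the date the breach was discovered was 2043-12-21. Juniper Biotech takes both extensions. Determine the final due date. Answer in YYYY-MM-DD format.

2 months after 2043-12-21 is February 2044; that month ends on 2044-02-29.
2044-02-29 is a listed holiday; the next business day is 2044-03-01 (Tuesday).
Applying the 20-business-day extension: 20 business days after 2044-03-01 is 2044-03-29.
2044-03-29 is a Tuesday and not a listed holiday, so it stands.
Add the 14 calendar-day extension to 2044-03-29: 2044-04-12.
Since 2044-04-12 is a Tuesday and not a holiday, the date is unchanged.
The final due date is 2044-04-12.

2044-04-12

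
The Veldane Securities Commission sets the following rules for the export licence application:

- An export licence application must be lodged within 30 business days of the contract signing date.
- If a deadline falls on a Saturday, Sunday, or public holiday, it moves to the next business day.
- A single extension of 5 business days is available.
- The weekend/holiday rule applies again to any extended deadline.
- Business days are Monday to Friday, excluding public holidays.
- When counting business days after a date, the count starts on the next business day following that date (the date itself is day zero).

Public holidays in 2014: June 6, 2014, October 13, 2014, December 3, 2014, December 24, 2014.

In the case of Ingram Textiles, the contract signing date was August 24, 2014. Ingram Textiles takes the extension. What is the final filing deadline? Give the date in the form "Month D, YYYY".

October 10, 2014

30 business days after August 24, 2014, excluding weekends and holidays, is October 3, 2014.
October 3, 2014 is a Friday and not a listed holiday, so it stands.
Counting 5 further business days from October 3, 2014 reaches October 10, 2014.
October 10, 2014 (Friday) is already a business day.
The final due date is October 10, 2014.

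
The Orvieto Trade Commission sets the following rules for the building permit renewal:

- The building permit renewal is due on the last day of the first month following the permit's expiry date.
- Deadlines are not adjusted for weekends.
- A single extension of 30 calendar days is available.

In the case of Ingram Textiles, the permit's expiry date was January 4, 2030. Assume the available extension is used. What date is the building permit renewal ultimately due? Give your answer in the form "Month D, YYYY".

March 30, 2030

1 month after January 4, 2030 is February 2030; that month ends on February 28, 2030.
February 28, 2030 is a Thursday; no weekend or holiday adjustment applies.
With the 30-day extension, February 28, 2030 becomes March 30, 2030.
March 30, 2030 is a Saturday; no weekend or holiday adjustment applies.
The final due date is March 30, 2030.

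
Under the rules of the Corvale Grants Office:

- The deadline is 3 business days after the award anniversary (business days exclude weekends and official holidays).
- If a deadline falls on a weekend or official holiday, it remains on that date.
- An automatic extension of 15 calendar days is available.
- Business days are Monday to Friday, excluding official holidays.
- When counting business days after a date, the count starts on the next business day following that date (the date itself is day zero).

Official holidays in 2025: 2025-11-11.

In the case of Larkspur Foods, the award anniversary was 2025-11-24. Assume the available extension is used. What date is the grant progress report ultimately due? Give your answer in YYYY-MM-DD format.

2025-12-12

3 business days after 2025-11-24, excluding weekends and holidays, is 2025-11-27.
No adjustment is made for weekends or holidays, so 2025-11-27 stands.
Applying the 15-calendar-day extension: 2025-11-27 + 15 days = 2025-12-12.
No adjustment is made for weekends or holidays, so 2025-12-12 stands.
The final due date is 2025-12-12.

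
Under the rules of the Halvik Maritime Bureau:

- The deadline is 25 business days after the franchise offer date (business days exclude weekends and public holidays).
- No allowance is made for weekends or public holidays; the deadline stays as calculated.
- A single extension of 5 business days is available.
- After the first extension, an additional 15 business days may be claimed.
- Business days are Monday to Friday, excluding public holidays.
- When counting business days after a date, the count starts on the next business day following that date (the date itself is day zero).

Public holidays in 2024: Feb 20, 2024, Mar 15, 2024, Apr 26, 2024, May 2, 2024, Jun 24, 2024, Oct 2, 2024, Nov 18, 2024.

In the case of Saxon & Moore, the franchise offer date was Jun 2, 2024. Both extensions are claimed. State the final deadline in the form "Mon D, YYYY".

Aug 5, 2024

Starting the day after Jun 2, 2024 and counting 25 business days lands on Jul 8, 2024.
No adjustment is made for weekends or holidays, so Jul 8, 2024 stands.
The 5-business-day extension runs from Jul 8, 2024 to Jul 15, 2024.
No adjustment is made for weekends or holidays, so Jul 15, 2024 stands.
The 15-business-day extension runs from Jul 15, 2024 to Aug 5, 2024.
Aug 5, 2024 falls on a Monday. The rules make no weekend/holiday allowance, so it remains Aug 5, 2024.
The final due date is Aug 5, 2024.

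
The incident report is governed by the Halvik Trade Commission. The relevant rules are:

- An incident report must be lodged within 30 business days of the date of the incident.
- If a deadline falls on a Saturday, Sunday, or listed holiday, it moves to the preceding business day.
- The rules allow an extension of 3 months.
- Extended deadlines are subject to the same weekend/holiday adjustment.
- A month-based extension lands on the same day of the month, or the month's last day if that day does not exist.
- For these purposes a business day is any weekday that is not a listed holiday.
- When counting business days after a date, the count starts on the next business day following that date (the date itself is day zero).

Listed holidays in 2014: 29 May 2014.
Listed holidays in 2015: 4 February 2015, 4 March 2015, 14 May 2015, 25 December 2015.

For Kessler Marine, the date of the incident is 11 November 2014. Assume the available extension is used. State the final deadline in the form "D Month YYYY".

Starting the day after 11 November 2014 and counting 30 business days lands on 23 December 2014.
23 December 2014 falls on a Tuesday, which is a business day, so no adjustment is needed.
Add 3 months to 23 December 2014: 23 March 2015.
23 March 2015 (Monday) is already a business day.
The final due date is 23 March 2015.

23 March 2015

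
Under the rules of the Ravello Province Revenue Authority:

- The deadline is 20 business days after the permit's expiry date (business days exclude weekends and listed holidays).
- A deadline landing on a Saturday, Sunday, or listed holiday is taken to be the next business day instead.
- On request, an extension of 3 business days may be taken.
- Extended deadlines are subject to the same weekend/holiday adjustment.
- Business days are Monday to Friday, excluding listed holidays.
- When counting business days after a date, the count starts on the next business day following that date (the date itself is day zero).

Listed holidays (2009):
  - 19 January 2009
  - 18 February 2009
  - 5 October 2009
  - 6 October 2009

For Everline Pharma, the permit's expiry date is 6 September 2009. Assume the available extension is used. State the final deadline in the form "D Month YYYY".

Starting the day after 6 September 2009 and counting 20 business days lands on 2 October 2009.
2 October 2009 (Friday) is already a business day.
Applying the 3-business-day extension: 3 business days after 2 October 2009 is 9 October 2009.
9 October 2009 falls on a Friday, which is a business day, so no adjustment is needed.
The final due date is 9 October 2009.

9 October 2009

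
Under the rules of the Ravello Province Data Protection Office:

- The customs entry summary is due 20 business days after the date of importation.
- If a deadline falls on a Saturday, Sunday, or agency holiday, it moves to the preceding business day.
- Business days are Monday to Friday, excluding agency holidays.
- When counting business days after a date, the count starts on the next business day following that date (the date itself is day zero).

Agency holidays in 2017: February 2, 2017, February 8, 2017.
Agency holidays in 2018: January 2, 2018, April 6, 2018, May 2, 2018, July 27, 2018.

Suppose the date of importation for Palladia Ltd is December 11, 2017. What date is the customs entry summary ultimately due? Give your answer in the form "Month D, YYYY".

20 business days after December 11, 2017, excluding weekends and holidays, is January 9, 2018.
January 9, 2018 falls on a Tuesday, which is a business day, so no adjustment is needed.
Final deadline: January 9, 2018.

January 9, 2018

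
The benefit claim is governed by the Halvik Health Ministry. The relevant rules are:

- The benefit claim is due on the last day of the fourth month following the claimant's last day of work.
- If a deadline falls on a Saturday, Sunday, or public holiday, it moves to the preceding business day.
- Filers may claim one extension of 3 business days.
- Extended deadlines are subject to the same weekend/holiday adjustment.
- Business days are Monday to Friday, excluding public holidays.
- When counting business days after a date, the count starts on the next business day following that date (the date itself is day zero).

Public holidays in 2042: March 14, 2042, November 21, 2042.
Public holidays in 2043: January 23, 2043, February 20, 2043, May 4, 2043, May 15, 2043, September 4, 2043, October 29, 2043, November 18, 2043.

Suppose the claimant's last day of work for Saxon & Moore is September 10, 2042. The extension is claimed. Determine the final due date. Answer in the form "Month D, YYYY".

4 months after September 10, 2042 is January 2043; that month ends on January 31, 2043.
January 31, 2043 is a Saturday, so it moves to the preceding business day, January 30, 2043 (Friday).
The 3-business-day extension runs from January 30, 2043 to February 4, 2043.
February 4, 2043 is a Wednesday and not a listed holiday, so it stands.
Final deadline: February 4, 2043.

February 4, 2043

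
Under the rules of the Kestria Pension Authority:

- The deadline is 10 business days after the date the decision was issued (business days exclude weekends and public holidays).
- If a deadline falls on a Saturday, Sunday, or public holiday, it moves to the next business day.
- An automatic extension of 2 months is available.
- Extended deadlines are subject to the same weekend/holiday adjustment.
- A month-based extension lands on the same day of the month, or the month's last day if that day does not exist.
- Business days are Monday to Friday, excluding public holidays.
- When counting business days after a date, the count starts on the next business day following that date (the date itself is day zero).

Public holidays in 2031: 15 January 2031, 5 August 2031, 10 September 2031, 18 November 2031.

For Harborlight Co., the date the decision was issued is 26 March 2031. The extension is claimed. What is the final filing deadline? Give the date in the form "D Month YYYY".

10 business days after 26 March 2031, excluding weekends and holidays, is 9 April 2031.
9 April 2031 is a Wednesday and not a listed holiday, so it stands.
Add 2 months to 9 April 2031: 9 June 2031.
9 June 2031 (Monday) is already a business day.
So the filing is due 9 June 2031.

9 June 2031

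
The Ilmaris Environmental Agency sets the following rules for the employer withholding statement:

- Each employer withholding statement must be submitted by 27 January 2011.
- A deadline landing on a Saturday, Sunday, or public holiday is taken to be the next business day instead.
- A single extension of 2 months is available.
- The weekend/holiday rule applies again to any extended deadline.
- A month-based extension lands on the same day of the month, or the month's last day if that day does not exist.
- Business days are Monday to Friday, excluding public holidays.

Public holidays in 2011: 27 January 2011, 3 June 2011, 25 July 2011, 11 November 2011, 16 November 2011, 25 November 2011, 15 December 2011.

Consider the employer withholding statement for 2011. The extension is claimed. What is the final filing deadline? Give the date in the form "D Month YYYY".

Start from the fixed due date, 27 January 2011.
27 January 2011 is a listed holiday; the next business day is 28 January 2011 (Friday).
Add 2 months to 28 January 2011: 28 March 2011.
28 March 2011 is a Monday and not a listed holiday, so it stands.
The final due date is 28 March 2011.

28 March 2011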